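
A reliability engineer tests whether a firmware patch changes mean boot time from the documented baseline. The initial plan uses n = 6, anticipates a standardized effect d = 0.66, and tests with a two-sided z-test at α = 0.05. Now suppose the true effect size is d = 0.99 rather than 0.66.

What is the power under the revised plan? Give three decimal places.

Power ≈ 0.679

With d = 0.99: δ = d·√n = 0.99 × √6 = 2.4250. Critical value z_{0.025} = 1.960.
Revised power = Φ(δ − 1.960) + Φ(−δ − 1.960) = Φ(0.465) + Φ(-4.385) = 0.6790 + 0.0000 = 0.6791.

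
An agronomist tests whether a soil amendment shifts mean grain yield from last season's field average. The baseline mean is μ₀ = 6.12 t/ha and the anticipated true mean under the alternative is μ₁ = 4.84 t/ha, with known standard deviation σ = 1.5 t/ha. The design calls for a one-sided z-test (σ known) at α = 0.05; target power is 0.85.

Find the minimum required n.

Standardized effect: d = |μ₁ − μ₀| / σ = |4.84 − 6.12| / 1.5 = 0.8533
Set Φ(δ − 1.645) = 0.85; then δ − 1.645 = Φ⁻¹(0.85) = 1.036, giving δ = 2.681.
δ = d·√n ⇒ n = (δ/d)² = (2.681 / 0.8533)² = 9.87.
Round up to the next whole unit.

n = 10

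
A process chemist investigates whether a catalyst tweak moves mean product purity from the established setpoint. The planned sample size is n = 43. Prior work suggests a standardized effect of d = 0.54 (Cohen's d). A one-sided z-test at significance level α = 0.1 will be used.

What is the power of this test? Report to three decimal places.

Power ≈ 0.988

Noncentrality parameter: λ = d·√n = 0.54 × √43 = 3.5410
One-sided α = 0.1 → critical value z_{0.1} = 1.282.
Power = Φ(λ − 1.282) = Φ(2.259) = 0.9881.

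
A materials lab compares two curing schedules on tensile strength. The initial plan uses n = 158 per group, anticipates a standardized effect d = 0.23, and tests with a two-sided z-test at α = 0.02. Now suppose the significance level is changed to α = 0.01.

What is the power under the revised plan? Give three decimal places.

δ = d·√(n/2) = 0.23 × √(158/2) = 2.0443 (unchanged). New critical value: z_{0.005} = 2.576.
Revised power = Φ(δ − 2.576) + Φ(−δ − 2.576) = Φ(-0.532) + Φ(-4.620) = 0.2975 + 0.0000 = 0.2975.

Power ≈ 0.298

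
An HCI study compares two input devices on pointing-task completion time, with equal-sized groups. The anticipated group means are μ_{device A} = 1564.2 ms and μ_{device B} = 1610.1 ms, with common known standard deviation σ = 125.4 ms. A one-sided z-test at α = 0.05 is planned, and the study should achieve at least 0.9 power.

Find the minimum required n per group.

Standardized effect: d = |μ_{device A} − μ_{device B}| / σ = |1564.2 − 1610.1| / 125.4 = 0.3660
For power 0.9 need Φ(δ − z_{0.05}) = 0.9, so δ = z_{0.05} + z_{0.10} = 1.645 + 1.282 = 2.926.
δ = d·√(n/2) ⇒ n = 2(δ/d)² = 2 × (2.926 / 0.3660)² = 127.84.
Rounding up, n = 128 per group.

n = 128 per group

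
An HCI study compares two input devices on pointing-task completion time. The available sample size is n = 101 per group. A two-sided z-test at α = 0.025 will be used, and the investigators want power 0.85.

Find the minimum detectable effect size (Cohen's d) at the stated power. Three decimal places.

d ≈ 0.461

Need Φ(δ − 2.241) = 0.85, so δ = 2.241 + 1.036 = 3.278.
(The second rejection-region term Φ(−δ − z_{α/2}) is negligible and dropped.)
δ = d·√(n/2) ⇒ d = δ/√(n/2) = 3.278/√(101/2) = 0.4613.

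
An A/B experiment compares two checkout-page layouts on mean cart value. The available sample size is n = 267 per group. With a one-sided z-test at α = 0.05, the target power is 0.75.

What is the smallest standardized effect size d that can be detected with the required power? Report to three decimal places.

Required noncentrality: δ = z_{0.05} + z_{0.25} = 1.645 + 0.674 = 2.319.
δ = d·√(n/2) ⇒ d = δ/√(n/2) = 2.319/√(267/2) = 0.2007.

d ≈ 0.201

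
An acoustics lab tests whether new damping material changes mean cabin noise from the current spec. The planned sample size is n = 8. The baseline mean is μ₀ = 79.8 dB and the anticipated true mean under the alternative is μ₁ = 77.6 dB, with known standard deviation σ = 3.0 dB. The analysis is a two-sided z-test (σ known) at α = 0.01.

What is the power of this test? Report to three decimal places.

Standardized effect: d = |μ₁ − μ₀| / σ = |77.6 − 79.8| / 3.0 = 0.7333
Noncentrality parameter: δ = d·√n = 0.7333 × √8 = 2.0742
Two-sided α = 0.01 → critical value z_{0.005} = 2.576.
Power = Φ(δ − 2.576) + Φ(−δ − 2.576) = Φ(-0.502) + Φ(-4.650) = 0.3080 + 0.0000 = 0.3080.

Power ≈ 0.308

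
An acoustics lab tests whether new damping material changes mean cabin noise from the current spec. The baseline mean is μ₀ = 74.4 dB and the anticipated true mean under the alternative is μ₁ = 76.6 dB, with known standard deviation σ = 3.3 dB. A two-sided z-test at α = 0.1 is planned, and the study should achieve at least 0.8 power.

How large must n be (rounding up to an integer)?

n = 14

Standardized effect: d = |μ₁ − μ₀| / σ = |76.6 − 74.4| / 3.3 = 0.6667
For power 0.8 need Φ(δ − z_{0.05}) = 0.8, so δ = z_{0.05} + z_{0.20} = 1.645 + 0.842 = 2.486.
(The Φ(−δ − z_{α/2}) term is vanishingly small for δ > 0 and is dropped in the standard sample-size formula.)
δ = d·√n ⇒ n = (δ/d)² = (2.486 / 0.6667)² = 13.91.
Round up to the next whole unit.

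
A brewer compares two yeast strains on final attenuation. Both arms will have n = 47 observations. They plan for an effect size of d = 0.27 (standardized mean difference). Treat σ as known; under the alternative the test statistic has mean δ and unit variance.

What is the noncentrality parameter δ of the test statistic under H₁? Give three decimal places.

δ = d·√(n/2) = 0.27 × √(47/2) = 1.3089

δ ≈ 1.309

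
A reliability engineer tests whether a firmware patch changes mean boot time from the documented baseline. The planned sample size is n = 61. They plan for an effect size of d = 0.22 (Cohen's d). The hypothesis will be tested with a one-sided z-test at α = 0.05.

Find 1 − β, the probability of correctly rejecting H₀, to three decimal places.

Noncentrality parameter: λ = d·√n = 0.22 × √61 = 1.7183
Critical value for a one-sided test at α = 0.05: z_α = 1.645.
Power = Φ(λ − 1.645) = Φ(0.073) = 0.5293.

Power ≈ 0.529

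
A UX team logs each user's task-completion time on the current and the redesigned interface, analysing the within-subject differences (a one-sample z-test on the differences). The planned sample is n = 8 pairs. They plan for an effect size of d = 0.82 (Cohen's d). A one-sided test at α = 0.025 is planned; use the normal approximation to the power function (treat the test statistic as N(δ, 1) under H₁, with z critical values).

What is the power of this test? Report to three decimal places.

Noncentrality parameter: δ = d·√n = 0.82 × √8 = 2.3193
One-sided α = 0.025 → critical value z_{0.025} = 1.960.
Power = Φ(δ − 1.960) = Φ(0.359) = 0.6403.

Power ≈ 0.640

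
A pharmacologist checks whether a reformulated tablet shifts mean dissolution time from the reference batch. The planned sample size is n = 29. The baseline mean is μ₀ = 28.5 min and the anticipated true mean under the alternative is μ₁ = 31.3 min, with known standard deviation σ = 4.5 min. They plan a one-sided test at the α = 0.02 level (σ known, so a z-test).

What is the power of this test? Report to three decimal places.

Power ≈ 0.903

Standardized effect: d = |μ₁ − μ₀| / σ = |31.3 − 28.5| / 4.5 = 0.6222
Noncentrality parameter: λ = d·√n = 0.6222 × √29 = 3.3508
One-sided α = 0.02 → critical value z_{0.02} = 2.054.
Power = P(Z > 2.054 − λ) = Φ(1.297) = 0.9027.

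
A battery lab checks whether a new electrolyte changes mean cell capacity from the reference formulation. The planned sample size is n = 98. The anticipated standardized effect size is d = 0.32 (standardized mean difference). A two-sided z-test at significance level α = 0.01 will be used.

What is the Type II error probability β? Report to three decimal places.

β ≈ 0.277

Noncentrality parameter: δ = d·√n = 0.32 × √98 = 3.1678
Critical value for a two-sided test at α = 0.01: z_{α/2} = 2.576.
Power = Φ(δ − 2.576) + Φ(−δ − 2.576) = Φ(0.592) + Φ(-5.744) = 0.7231 + 0.0000 = 0.7231.
Type II error: β = 1 − power = 1 − 0.7231 = 0.2769.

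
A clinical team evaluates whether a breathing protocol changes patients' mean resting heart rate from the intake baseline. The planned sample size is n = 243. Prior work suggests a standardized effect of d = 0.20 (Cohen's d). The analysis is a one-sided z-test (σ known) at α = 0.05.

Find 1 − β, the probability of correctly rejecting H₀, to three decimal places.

Power ≈ 0.930

Noncentrality parameter: δ = d·√n = 0.20 × √243 = 3.1177
One-sided α = 0.05 → critical value z_{0.05} = 1.645.
Power = Φ(δ − 1.645) = Φ(1.473) = 0.9296.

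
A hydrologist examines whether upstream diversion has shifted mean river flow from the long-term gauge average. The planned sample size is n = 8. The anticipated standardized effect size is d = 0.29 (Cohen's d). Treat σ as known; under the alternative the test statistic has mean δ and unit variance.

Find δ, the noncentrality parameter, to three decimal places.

δ = d·√n = 0.29 × √8 = 0.8202

δ ≈ 0.820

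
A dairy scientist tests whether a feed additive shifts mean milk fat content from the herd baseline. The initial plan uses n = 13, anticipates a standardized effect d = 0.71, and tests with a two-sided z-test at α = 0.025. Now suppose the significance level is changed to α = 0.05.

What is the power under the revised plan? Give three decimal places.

Power ≈ 0.726

δ = d·√n = 0.71 × √13 = 2.5599 (unchanged). New critical value: z_{0.025} = 1.960.
Revised power = Φ(δ − 1.960) + Φ(−δ − 1.960) = Φ(0.600) + Φ(-4.520) = 0.7257 + 0.0000 = 0.7257.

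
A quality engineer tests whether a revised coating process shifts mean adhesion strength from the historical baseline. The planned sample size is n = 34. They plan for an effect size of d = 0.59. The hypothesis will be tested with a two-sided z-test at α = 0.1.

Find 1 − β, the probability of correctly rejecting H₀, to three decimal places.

Power ≈ 0.964

Noncentrality parameter: δ = d·√n = 0.59 × √34 = 3.4403
Critical value for a two-sided test at α = 0.1: z_{α/2} = 1.645.
Power = Φ(δ − 1.645) + Φ(−δ − 1.645) = Φ(1.795) + Φ(-5.085) = 0.9637 + 0.0000 = 0.9637.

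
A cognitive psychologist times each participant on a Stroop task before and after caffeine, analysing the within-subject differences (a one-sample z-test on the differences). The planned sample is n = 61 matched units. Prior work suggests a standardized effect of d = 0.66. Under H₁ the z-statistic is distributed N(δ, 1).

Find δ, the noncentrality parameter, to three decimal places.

δ = d·√n = 0.66 × √61 = 5.1548

δ ≈ 5.155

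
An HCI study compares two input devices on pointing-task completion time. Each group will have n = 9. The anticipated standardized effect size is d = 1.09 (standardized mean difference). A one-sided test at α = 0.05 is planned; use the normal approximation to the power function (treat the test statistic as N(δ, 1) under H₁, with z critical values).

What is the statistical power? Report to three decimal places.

Power ≈ 0.748

Noncentrality parameter: δ = d·√(n/2) = 1.09 × √(9/2) = 2.3122
One-sided α = 0.05 → critical value z_{0.05} = 1.645.
Power = Φ(δ − 1.645) = Φ(0.667) = 0.7477.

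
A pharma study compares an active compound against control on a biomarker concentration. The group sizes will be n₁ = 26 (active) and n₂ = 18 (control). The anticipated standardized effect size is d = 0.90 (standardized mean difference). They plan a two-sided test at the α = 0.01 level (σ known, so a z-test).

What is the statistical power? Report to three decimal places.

Power ≈ 0.640

Noncentrality parameter: δ = d / √(1/n₁ + 1/n₂) = 0.90 / √(1/26 + 1/18) = 2.9352
Critical value for a two-sided test at α = 0.01: z_{α/2} = 2.576.
Power = Φ(δ − 2.576) + Φ(−δ − 2.576) = Φ(0.359) + Φ(-5.511) = 0.6403 + 0.0000 = 0.6403.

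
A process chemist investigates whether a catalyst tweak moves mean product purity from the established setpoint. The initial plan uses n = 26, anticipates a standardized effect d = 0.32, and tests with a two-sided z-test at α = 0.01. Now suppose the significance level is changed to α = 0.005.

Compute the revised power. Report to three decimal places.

Power ≈ 0.120

δ = d·√n = 0.32 × √26 = 1.6317 (unchanged). New critical value: z_{0.0025} = 2.807.
Revised power = Φ(δ − 2.807) + Φ(−δ − 2.807) = Φ(-1.175) + Φ(-4.439) = 0.1199 + 0.0000 = 0.1199.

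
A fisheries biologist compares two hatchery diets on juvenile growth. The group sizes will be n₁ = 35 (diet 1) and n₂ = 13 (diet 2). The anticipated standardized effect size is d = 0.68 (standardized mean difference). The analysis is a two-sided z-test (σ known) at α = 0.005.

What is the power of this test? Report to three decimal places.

Noncentrality parameter: δ = d / √(1/n₁ + 1/n₂) = 0.68 / √(1/35 + 1/13) = 2.0936
Two-sided α = 0.005 → critical value z_{0.0025} = 2.807.
Power = Φ(δ − 2.807) + Φ(−δ − 2.807) = Φ(-0.713) + Φ(-4.901) = 0.2378 + 0.0000 = 0.2378.

Power ≈ 0.238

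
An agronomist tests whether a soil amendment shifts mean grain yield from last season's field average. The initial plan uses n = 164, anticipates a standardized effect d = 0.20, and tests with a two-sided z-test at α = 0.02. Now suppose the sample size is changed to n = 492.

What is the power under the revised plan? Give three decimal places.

With n = 492: δ = d·√n = 0.20 × √492 = 4.4362. Critical value z_{0.01} = 2.326.
Revised power = Φ(δ − 2.326) + Φ(−δ − 2.326) = Φ(2.110) + Φ(-6.763) = 0.9826 + 0.0000 = 0.9826.

Power ≈ 0.983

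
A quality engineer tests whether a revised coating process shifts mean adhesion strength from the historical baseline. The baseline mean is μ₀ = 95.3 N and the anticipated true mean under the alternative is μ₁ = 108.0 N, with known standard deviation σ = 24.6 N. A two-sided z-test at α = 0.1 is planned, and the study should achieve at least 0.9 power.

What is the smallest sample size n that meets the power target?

n = 33

Standardized effect: d = |μ₁ − μ₀| / σ = |108.0 − 95.3| / 24.6 = 0.5163
Set Φ(δ − 1.645) = 0.9; then δ − 1.645 = Φ⁻¹(0.9) = 1.282, giving δ = 2.926.
(For δ > 0 the lower-tail rejection region contributes negligibly to power, so the one-term inversion is standard.)
δ = d·√n ⇒ n = (δ/d)² = (2.926 / 0.5163)² = 32.13.
Rounding up, n = 33.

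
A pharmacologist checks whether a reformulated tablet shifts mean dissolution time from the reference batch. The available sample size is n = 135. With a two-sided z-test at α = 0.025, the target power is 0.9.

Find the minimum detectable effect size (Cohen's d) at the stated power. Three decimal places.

Required noncentrality: δ = z_{0.0125} + z_{0.10} = 2.241 + 1.282 = 3.523.
(The second rejection-region term Φ(−δ − z_{α/2}) is negligible and dropped.)
δ = d·√n ⇒ d = δ/√n = 3.523/√135 = 0.3032.

d ≈ 0.303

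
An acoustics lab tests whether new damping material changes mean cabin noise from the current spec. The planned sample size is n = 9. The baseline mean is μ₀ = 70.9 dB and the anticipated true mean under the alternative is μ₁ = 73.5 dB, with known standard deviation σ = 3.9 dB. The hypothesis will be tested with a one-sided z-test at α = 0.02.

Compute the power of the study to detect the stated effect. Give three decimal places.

Power ≈ 0.479

Standardized effect: d = |μ₁ − μ₀| / σ = |73.5 − 70.9| / 3.9 = 0.6667
Noncentrality parameter: δ = d·√n = 0.6667 × √9 = 2.0000
One-sided α = 0.02 → critical value z_{0.02} = 2.054.
Power = P(Z > 2.054 − δ) = Φ(-0.054) = 0.4786.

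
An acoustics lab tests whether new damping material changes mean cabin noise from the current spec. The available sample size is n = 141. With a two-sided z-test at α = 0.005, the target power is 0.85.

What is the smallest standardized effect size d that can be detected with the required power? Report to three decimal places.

d ≈ 0.324

Need Φ(δ − 2.807) = 0.85, so δ = 2.807 + 1.036 = 3.843.
(The second rejection-region term Φ(−δ − z_{α/2}) is negligible and dropped.)
δ = d·√n ⇒ d = δ/√n = 3.843/√141 = 0.3237.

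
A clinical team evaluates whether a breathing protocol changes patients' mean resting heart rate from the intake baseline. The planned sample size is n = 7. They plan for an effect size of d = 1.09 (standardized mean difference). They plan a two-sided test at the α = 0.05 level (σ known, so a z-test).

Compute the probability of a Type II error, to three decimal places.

β ≈ 0.178

Noncentrality parameter: δ = d·√n = 1.09 × √7 = 2.8839
Critical value for a two-sided test at α = 0.05: z_{α/2} = 1.960.
Power = Φ(δ − 1.960) + Φ(−δ − 1.960) = Φ(0.924) + Φ(-4.844) = 0.8222 + 0.0000 = 0.8222.
Type II error: β = 1 − power = 1 − 0.8222 = 0.1778.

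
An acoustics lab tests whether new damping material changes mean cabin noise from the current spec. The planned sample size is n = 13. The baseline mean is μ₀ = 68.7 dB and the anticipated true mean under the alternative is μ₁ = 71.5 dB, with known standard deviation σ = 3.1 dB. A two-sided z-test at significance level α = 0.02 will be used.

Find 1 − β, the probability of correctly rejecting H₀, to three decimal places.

Standardized effect: d = |μ₁ − μ₀| / σ = |71.5 − 68.7| / 3.1 = 0.9032
Noncentrality parameter: δ = d·√n = 0.9032 × √13 = 3.2566
Two-sided α = 0.02 → critical value z_{0.01} = 2.326.
Power = Φ(δ − 2.326) + Φ(−δ − 2.326) = Φ(0.930) + Φ(-5.583) = 0.8239 + 0.0000 = 0.8239.

Power ≈ 0.824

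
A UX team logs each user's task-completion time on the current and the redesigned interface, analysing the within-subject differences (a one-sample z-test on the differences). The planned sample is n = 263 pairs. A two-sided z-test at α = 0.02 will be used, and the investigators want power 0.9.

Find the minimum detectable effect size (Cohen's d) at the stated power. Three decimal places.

Required noncentrality: δ = z_{0.01} + z_{0.10} = 2.326 + 1.282 = 3.608.
(The second rejection-region term Φ(−δ − z_{α/2}) is negligible and dropped.)
δ = d·√n ⇒ d = δ/√n = 3.608/√263 = 0.2225.

d ≈ 0.222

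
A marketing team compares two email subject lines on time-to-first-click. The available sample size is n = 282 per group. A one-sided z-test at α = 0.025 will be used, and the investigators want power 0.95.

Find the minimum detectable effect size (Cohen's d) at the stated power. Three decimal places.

d ≈ 0.304

Required noncentrality: δ = z_{0.025} + z_{0.05} = 1.960 + 1.645 = 3.605.
δ = d·√(n/2) ⇒ d = δ/√(n/2) = 3.605/√(282/2) = 0.3036.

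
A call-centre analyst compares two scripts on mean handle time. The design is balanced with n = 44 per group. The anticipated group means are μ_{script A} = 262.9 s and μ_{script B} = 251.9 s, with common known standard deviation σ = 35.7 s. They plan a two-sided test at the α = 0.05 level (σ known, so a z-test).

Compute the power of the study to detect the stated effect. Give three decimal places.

Standardized effect: d = |μ_{script A} − μ_{script B}| / σ = |262.9 − 251.9| / 35.7 = 0.3081
Noncentrality parameter: δ = d·√(n/2) = 0.3081 × √(44/2) = 1.4452
Critical value for a two-sided test at α = 0.05: z_{α/2} = 1.960.
Power = Φ(δ − 1.960) + Φ(−δ − 1.960) = Φ(-0.515) + Φ(-3.405) = 0.3034 + 0.0003 = 0.3037.

Power ≈ 0.304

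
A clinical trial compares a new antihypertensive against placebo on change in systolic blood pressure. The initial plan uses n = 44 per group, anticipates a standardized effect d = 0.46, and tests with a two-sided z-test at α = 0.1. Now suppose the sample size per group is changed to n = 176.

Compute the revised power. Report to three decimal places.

Power ≈ 0.996

With n = 176 per group: δ = d·√(n/2) = 0.46 × √(176/2) = 4.3152. Critical value z_{0.05} = 1.645.
Revised power = Φ(δ − 1.645) + Φ(−δ − 1.645) = Φ(2.670) + Φ(-5.960) = 0.9962 + 0.0000 = 0.9962.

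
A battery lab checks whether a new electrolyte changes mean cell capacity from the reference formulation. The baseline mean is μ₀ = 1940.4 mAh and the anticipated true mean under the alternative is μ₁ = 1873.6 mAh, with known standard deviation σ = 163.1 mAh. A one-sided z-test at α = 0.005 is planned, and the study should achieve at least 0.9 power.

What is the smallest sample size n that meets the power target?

n = 89

Standardized effect: d = |μ₁ − μ₀| / σ = |1873.6 − 1940.4| / 163.1 = 0.4096
For power 0.9 need Φ(δ − z_{0.005}) = 0.9, so δ = z_{0.005} + z_{0.10} = 2.576 + 1.282 = 3.857.
δ = d·√n ⇒ n = (δ/d)² = (3.857 / 0.4096)² = 88.70.
Rounding up, n = 89.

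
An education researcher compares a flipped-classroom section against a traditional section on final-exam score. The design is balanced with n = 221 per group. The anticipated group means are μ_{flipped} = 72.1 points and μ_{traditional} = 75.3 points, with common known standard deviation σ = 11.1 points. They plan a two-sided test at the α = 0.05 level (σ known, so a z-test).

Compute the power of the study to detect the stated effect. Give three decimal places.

Power ≈ 0.858

Standardized effect: d = |μ_{flipped} − μ_{traditional}| / σ = |72.1 − 75.3| / 11.1 = 0.2883
Noncentrality parameter: δ = d·√(n/2) = 0.2883 × √(221/2) = 3.0305
Two-sided α = 0.05 → critical value z_{0.025} = 1.960.
Power = Φ(δ − 1.960) + Φ(−δ − 1.960) = Φ(1.070) + Φ(-4.990) = 0.8578 + 0.0000 = 0.8578.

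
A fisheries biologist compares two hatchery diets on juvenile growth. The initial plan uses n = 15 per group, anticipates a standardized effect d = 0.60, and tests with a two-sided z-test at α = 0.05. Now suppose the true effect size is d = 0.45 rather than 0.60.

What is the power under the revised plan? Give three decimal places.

With d = 0.45: δ = d·√(n/2) = 0.45 × √(15/2) = 1.2324. Critical value z_{0.025} = 1.960.
Revised power = Φ(δ − 1.960) + Φ(−δ − 1.960) = Φ(-0.728) + Φ(-3.192) = 0.2334 + 0.0007 = 0.2341.

Power ≈ 0.234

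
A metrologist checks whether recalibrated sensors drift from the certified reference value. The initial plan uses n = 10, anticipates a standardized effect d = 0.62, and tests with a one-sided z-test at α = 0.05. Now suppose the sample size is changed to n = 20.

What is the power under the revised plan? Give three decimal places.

Power ≈ 0.870

With n = 20: δ = d·√n = 0.62 × √20 = 2.7727. Critical value z_{0.05} = 1.645.
Revised power = P(Z > 1.645 − δ) = Φ(1.128) = 0.8703.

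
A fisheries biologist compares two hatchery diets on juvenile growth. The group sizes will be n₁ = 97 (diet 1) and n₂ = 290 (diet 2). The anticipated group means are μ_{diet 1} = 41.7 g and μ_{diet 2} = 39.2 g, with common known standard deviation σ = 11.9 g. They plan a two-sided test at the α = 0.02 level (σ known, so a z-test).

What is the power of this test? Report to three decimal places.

Standardized effect: d = |μ_{diet 1} − μ_{diet 2}| / σ = |41.7 − 39.2| / 11.9 = 0.2101
Noncentrality parameter: δ = d / √(1/n₁ + 1/n₂) = 0.2101 / √(1/97 + 1/290) = 1.7911
Two-sided α = 0.02 → critical value z_{0.01} = 2.326.
Power = Φ(δ − 2.326) + Φ(−δ − 2.326) = Φ(-0.535) + Φ(-4.117) = 0.2962 + 0.0000 = 0.2963.

Power ≈ 0.296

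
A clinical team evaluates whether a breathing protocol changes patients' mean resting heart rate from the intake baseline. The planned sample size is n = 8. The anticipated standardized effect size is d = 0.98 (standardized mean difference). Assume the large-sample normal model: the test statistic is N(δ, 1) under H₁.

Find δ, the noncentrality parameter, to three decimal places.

δ ≈ 2.772

δ = d·√n = 0.98 × √8 = 2.7719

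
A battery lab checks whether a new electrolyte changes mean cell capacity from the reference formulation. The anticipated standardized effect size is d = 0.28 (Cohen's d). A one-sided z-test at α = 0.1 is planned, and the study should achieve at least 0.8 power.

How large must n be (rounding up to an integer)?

n = 58

For power 0.8 need Φ(δ − z_{0.1}) = 0.8, so δ = z_{0.1} + z_{0.20} = 1.282 + 0.842 = 2.123.
δ = d·√n ⇒ n = (δ/d)² = (2.123 / 0.28)² = 57.50.
Round up to the next whole unit.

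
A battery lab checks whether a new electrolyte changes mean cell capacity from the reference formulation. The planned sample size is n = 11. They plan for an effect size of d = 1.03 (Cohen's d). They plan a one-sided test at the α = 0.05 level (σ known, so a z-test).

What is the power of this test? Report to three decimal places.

Noncentrality parameter: δ = d·√n = 1.03 × √11 = 3.4161
Critical value for a one-sided test at α = 0.05: z_α = 1.645.
Power = Φ(δ − 1.645) = Φ(1.771) = 0.9617.

Power ≈ 0.962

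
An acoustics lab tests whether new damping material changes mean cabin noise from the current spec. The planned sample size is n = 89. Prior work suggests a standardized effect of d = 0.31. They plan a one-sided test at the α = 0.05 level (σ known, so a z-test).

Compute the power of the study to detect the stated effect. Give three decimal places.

Power ≈ 0.900

Noncentrality parameter: δ = d·√n = 0.31 × √89 = 2.9245
One-sided α = 0.05 → critical value z_{0.05} = 1.645.
Power = P(Z > 1.645 − δ) = Φ(1.280) = 0.8997.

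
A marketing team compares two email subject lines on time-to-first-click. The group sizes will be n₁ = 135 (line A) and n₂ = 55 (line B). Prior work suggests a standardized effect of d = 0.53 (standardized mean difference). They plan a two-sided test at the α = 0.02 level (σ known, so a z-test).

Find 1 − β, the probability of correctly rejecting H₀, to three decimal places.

Noncentrality parameter: λ = d / √(1/n₁ + 1/n₂) = 0.53 / √(1/135 + 1/55) = 3.3132
Two-sided α = 0.02 → critical value z_{0.01} = 2.326.
Power = Φ(λ − 2.326) + Φ(−λ − 2.326) = Φ(0.987) + Φ(-5.640) = 0.8381 + 0.0000 = 0.8381.

Power ≈ 0.838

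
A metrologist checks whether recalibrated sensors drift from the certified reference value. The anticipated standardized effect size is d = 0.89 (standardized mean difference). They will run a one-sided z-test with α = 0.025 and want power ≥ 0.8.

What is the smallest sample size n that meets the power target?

Set Φ(δ − 1.960) = 0.8; then δ − 1.960 = Φ⁻¹(0.8) = 0.842, giving δ = 2.802.
δ = d·√n ⇒ n = (δ/d)² = (2.802 / 0.89)² = 9.91.
Rounding up, n = 10.

n = 10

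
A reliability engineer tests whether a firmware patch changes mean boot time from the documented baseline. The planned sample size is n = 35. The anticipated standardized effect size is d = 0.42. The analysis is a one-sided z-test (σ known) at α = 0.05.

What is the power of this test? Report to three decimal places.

Noncentrality parameter: δ = d·√n = 0.42 × √35 = 2.4848
One-sided α = 0.05 → critical value z_{0.05} = 1.645.
Power = Φ(δ − 1.645) = Φ(0.840) = 0.7995.

Power ≈ 0.800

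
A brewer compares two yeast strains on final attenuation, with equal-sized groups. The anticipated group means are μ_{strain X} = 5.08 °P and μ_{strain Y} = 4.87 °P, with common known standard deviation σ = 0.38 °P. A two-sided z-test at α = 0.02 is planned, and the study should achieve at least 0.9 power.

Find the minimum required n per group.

Standardized effect: d = |μ_{strain X} − μ_{strain Y}| / σ = |5.08 − 4.87| / 0.38 = 0.5526
Set Φ(δ − 2.326) = 0.9; then δ − 2.326 = Φ⁻¹(0.9) = 1.282, giving δ = 3.608.
(Ignoring the negligible lower-tail rejection probability gives the usual closed-form inversion.)
δ = d·√(n/2) ⇒ n = 2(δ/d)² = 2 × (3.608 / 0.5526)² = 85.24.
Rounding up, n = 86 per group.

n = 86 per group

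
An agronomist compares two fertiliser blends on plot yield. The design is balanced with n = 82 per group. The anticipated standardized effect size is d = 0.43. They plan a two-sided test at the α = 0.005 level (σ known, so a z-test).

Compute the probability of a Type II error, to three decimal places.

β ≈ 0.521

Noncentrality parameter: δ = d·√(n/2) = 0.43 × √(82/2) = 2.7533
Critical value for a two-sided test at α = 0.005: z_{α/2} = 2.807.
Power = Φ(δ − 2.807) + Φ(−δ − 2.807) = Φ(-0.054) + Φ(-5.560) = 0.4786 + 0.0000 = 0.4786.
Type II error: β = 1 − power = 1 − 0.4786 = 0.5214.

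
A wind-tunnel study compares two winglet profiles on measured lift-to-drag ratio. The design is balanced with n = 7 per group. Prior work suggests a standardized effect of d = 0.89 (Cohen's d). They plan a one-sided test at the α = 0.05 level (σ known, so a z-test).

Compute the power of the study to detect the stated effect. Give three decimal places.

Noncentrality parameter: δ = d·√(n/2) = 0.89 × √(7/2) = 1.6650
One-sided α = 0.05 → critical value z_{0.05} = 1.645.
Power = Φ(δ − 1.645) = Φ(0.020) = 0.5081.

Power ≈ 0.508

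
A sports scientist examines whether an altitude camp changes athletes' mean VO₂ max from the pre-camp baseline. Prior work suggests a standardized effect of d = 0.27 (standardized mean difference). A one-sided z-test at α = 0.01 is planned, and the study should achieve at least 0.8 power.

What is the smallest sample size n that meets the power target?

Set Φ(δ − 2.326) = 0.8; then δ − 2.326 = Φ⁻¹(0.8) = 0.842, giving δ = 3.168.
δ = d·√n ⇒ n = (δ/d)² = (3.168 / 0.27)² = 137.67.
Round up to the next whole unit.

n = 138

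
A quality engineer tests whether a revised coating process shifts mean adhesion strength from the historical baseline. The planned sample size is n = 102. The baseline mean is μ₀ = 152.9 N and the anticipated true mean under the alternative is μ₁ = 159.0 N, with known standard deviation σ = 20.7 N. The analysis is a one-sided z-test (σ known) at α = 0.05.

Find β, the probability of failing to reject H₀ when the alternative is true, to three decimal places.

β ≈ 0.092

Standardized effect: d = |μ₁ − μ₀| / σ = |159.0 − 152.9| / 20.7 = 0.2947
Noncentrality parameter: δ = d·√n = 0.2947 × √102 = 2.9762
Critical value for a one-sided test at α = 0.05: z_α = 1.645.
Power = P(Z > 1.645 − δ) = Φ(1.331) = 0.9085.
Type II error: β = 1 − power = 1 − 0.9085 = 0.0915.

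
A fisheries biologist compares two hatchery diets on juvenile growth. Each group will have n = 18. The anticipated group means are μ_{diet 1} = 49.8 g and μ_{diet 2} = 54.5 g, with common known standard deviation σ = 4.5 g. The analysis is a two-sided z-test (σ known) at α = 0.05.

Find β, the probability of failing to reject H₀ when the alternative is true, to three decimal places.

Standardized effect: d = |μ_{diet 1} − μ_{diet 2}| / σ = |49.8 − 54.5| / 4.5 = 1.0444
Noncentrality parameter: δ = d·√(n/2) = 1.0444 × √(18/2) = 3.1333
Two-sided α = 0.05 → critical value z_{0.025} = 1.960.
Power = Φ(δ − 1.960) + Φ(−δ − 1.960) = Φ(1.173) + Φ(-5.093) = 0.8797 + 0.0000 = 0.8797.
Type II error: β = 1 − power = 1 − 0.8797 = 0.1203.

β ≈ 0.120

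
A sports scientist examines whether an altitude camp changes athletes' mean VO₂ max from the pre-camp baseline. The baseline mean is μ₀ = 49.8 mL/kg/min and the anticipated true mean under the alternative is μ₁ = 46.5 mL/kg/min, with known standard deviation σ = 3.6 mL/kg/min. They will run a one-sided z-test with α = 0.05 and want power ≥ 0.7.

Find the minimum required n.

Standardized effect: d = |μ₁ − μ₀| / σ = |46.5 − 49.8| / 3.6 = 0.9167
Set Φ(δ − 1.645) = 0.7; then δ − 1.645 = Φ⁻¹(0.7) = 0.524, giving δ = 2.169.
δ = d·√n ⇒ n = (δ/d)² = (2.169 / 0.9167)² = 5.60.
Rounding up, n = 6.

n = 6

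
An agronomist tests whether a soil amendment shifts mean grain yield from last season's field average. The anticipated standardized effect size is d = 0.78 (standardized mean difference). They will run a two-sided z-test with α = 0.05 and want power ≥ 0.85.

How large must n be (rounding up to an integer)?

For power 0.85 need Φ(δ − z_{0.025}) = 0.85, so δ = z_{0.025} + z_{0.15} = 1.960 + 1.036 = 2.996.
(The Φ(−δ − z_{α/2}) term is vanishingly small for δ > 0 and is dropped in the standard sample-size formula.)
δ = d·√n ⇒ n = (δ/d)² = (2.996 / 0.78)² = 14.76.
Rounding up, n = 15.

n = 15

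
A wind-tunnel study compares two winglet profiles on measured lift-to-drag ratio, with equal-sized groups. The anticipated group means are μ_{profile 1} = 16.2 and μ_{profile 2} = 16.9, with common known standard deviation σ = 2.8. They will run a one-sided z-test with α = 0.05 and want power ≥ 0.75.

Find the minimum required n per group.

Standardized effect: d = |μ_{profile 1} − μ_{profile 2}| / σ = |16.2 − 16.9| / 2.8 = 0.2500
Set Φ(δ − 1.645) = 0.75; then δ − 1.645 = Φ⁻¹(0.75) = 0.674, giving δ = 2.319.
δ = d·√(n/2) ⇒ n = 2(δ/d)² = 2 × (2.319 / 0.2500)² = 172.14.
Round up to the next whole unit.

n = 173 per group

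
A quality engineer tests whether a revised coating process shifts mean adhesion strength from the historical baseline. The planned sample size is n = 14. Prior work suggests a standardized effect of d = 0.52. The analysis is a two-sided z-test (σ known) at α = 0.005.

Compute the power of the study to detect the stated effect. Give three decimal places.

Noncentrality parameter: δ = d·√n = 0.52 × √14 = 1.9457
Two-sided α = 0.005 → critical value z_{0.0025} = 2.807.
Power = Φ(δ − 2.807) + Φ(−δ − 2.807) = Φ(-0.861) + Φ(-4.753) = 0.1945 + 0.0000 = 0.1945.

Power ≈ 0.195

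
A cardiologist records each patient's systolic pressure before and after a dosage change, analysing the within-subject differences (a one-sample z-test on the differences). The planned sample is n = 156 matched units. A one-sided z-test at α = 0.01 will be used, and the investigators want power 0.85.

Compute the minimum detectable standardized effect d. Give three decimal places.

Required noncentrality: δ = z_{0.01} + z_{0.15} = 2.326 + 1.036 = 3.363.
δ = d·√n ⇒ d = δ/√n = 3.363/√156 = 0.2692.

d ≈ 0.269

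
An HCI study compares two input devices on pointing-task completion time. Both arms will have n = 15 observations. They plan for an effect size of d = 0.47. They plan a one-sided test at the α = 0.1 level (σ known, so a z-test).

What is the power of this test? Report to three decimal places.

Power ≈ 0.502

Noncentrality parameter: δ = d·√(n/2) = 0.47 × √(15/2) = 1.2871
One-sided α = 0.1 → critical value z_{0.1} = 1.282.
Power = P(Z > 1.282 − δ) = Φ(0.006) = 0.5022.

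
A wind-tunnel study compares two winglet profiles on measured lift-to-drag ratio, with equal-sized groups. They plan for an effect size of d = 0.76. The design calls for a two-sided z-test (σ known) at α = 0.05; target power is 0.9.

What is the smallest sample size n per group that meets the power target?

n = 37 per group

Set Φ(δ − 1.960) = 0.9; then δ − 1.960 = Φ⁻¹(0.9) = 1.282, giving δ = 3.242.
(The Φ(−δ − z_{α/2}) term is vanishingly small for δ > 0 and is dropped in the standard sample-size formula.)
δ = d·√(n/2) ⇒ n = 2(δ/d)² = 2 × (3.242 / 0.76)² = 36.38.
Round up to the next whole unit.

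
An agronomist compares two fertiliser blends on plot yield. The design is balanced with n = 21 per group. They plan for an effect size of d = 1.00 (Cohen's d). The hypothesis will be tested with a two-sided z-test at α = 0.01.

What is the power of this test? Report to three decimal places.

Noncentrality parameter: λ = d·√(n/2) = 1.00 × √(21/2) = 3.2404
Critical value for a two-sided test at α = 0.01: z_{α/2} = 2.576.
Power = Φ(λ − 2.576) + Φ(−λ − 2.576) = Φ(0.665) + Φ(-5.816) = 0.7468 + 0.0000 = 0.7468.

Power ≈ 0.747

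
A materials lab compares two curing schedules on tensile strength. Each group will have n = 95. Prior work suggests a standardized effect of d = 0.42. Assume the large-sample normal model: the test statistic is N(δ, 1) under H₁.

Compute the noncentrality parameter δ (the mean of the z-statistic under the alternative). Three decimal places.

δ ≈ 2.895

δ = d·√(n/2) = 0.42 × √(95/2) = 2.8947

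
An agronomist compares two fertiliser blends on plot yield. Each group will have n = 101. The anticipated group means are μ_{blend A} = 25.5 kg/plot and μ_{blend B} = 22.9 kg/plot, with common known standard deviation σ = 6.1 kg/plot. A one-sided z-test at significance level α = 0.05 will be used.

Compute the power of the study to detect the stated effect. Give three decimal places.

Power ≈ 0.917

Standardized effect: d = |μ_{blend A} − μ_{blend B}| / σ = |25.5 − 22.9| / 6.1 = 0.4262
Noncentrality parameter: δ = d·√(n/2) = 0.4262 × √(101/2) = 3.0289
Critical value for a one-sided test at α = 0.05: z_α = 1.645.
Power = Φ(δ − 1.645) = Φ(1.384) = 0.9168.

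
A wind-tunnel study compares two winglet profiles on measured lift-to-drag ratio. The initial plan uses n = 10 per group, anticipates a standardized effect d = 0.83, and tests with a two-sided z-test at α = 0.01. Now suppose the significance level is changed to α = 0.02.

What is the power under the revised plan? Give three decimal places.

δ = d·√(n/2) = 0.83 × √(10/2) = 1.8559 (unchanged). New critical value: z_{0.01} = 2.326.
Revised power = Φ(δ − 2.326) + Φ(−δ − 2.326) = Φ(-0.470) + Φ(-4.182) = 0.3190 + 0.0000 = 0.3190.

Power ≈ 0.319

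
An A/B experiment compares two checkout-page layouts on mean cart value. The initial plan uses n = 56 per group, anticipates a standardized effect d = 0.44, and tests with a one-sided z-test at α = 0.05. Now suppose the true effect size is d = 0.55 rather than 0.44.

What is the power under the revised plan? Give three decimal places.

Power ≈ 0.897

With d = 0.55: δ = d·√(n/2) = 0.55 × √(56/2) = 2.9103. Critical value z_{0.05} = 1.645.
Revised power = P(Z > 1.645 − δ) = Φ(1.265) = 0.8971.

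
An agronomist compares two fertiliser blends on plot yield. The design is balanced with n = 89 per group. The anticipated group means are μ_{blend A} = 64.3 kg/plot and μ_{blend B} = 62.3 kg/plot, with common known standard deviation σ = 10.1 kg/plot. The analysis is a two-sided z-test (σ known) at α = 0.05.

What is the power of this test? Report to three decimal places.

Power ≈ 0.262

Standardized effect: d = |μ_{blend A} − μ_{blend B}| / σ = |64.3 − 62.3| / 10.1 = 0.1980
Noncentrality parameter: δ = d·√(n/2) = 0.1980 × √(89/2) = 1.3210
Critical value for a two-sided test at α = 0.05: z_{α/2} = 1.960.
Power = Φ(δ − 1.960) + Φ(−δ − 1.960) = Φ(-0.639) + Φ(-3.281) = 0.2614 + 0.0005 = 0.2619.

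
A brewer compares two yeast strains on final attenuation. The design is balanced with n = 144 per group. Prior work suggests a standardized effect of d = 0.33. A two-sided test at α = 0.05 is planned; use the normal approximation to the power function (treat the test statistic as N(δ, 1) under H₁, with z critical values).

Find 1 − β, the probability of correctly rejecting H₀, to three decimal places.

Noncentrality parameter: δ = d·√(n/2) = 0.33 × √(144/2) = 2.8001
Two-sided α = 0.05 → critical value z_{0.025} = 1.960.
Power = Φ(δ − 1.960) + Φ(−δ − 1.960) = Φ(0.840) + Φ(-4.760) = 0.7996 + 0.0000 = 0.7996.

Power ≈ 0.800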